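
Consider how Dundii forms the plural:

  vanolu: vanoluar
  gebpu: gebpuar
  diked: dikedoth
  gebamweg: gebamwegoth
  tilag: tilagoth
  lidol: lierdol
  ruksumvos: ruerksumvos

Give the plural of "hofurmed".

"hofurmed" ends in -d. The one such stem in the data (diked → dikedoth) adds -oth, so the same rule applies.
The other patterns: stems ending in -u add -ar; stems ending in -l or -s insert -er- after the first vowel.
So hofurmed → hofurmedoth.

hofurmedoth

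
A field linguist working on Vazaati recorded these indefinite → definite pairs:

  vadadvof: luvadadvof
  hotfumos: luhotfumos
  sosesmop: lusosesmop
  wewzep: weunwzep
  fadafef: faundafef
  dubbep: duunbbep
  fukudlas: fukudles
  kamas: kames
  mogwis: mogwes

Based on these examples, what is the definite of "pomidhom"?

sosesmop and wewzep both end in -p yet inflect differently (lusosesmop, weunwzep), so the final letter is not what conditions the rule; the last vowel is.
"pomidhom" has last vowel 'o'. The stems whose last vowel is 'o' (vadadvof → luvadadvof, hotfumos → luhotfumos, sosesmop → lusosesmop) add the prefix lu-.
So pomidhom → lupomidhom.

lupomidhom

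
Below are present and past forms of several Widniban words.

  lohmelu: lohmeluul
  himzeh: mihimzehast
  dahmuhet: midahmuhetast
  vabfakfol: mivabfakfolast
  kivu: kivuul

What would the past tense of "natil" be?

minatilast

himzeh and kivu both have 2 vowels yet inflect differently (mihimzehast, kivuul), so the number of vowels is not what conditions the rule; whether the stem ends in a vowel or a consonant is.
"natil" ends in a consonant. The stems ending in a consonant (himzeh → mihimzehast, vabfakfol → mivabfakfolast, dahmuhet → midahmuhetast) add mi- … -ast around the stem.
So natil → minatilast.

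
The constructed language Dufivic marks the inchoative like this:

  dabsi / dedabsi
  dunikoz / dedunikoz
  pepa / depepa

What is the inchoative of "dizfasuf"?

Every pair shown (dabsi → dedabsi, dunikoz → dedunikoz, pepa → depepa) follows the same rule: add the prefix de-.
So dizfasuf → dedizfasuf.

dedizfasuf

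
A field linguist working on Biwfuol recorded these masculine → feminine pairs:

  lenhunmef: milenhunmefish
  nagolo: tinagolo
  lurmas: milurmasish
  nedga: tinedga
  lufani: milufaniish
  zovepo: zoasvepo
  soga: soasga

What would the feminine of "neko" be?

"neko" begins with n-. The stems beginning with n- (nagolo → tinagolo, nedga → tinedga) add the prefix ti-.
So neko → tineko.

tineko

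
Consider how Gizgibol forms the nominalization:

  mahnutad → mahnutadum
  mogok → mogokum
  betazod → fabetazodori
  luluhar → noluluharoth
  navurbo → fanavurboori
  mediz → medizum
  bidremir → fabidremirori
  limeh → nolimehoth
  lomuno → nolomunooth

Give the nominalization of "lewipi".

lomuno and navurbo both end in -o yet inflect differently (nolomunooth, fanavurboori), so the final letter is not what conditions the rule; the first letter is.
"lewipi" begins with l-. The stems beginning with l- (luluhar → noluluharoth, lomuno → nolomunooth, limeh → nolimehoth) add no- … -oth around the stem.
So lewipi → nolewipioth.

nolewipioth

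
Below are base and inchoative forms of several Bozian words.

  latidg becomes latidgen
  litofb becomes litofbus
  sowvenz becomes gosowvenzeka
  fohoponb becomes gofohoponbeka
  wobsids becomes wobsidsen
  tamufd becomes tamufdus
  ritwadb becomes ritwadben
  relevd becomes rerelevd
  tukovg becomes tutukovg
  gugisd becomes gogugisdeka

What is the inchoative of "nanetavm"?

relevd and tamufd both end in -d yet inflect differently (rerelevd, tamufdus), so the final letter is not what conditions the rule; the second-to-last letter is.
"nanetavm" has second-to-last letter 'v'. The stems whose second-to-last letter is 'v' (tukovg → tutukovg, relevd → rerelevd) repeat the first consonant+vowel as a prefix.
The other patterns: stems whose second-to-last letter is 'f' add -us; stems whose second-to-last letter is 'd' add -en; stems whose second-to-last letter is 'n' or 's' add go- … -eka around the stem.
So nanetavm → nananetavm.

nananetavm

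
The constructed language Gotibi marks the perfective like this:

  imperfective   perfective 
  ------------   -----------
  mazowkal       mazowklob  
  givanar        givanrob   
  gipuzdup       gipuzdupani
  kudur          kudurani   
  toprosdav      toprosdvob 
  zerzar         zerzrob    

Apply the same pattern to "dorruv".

"dorruv" has last vowel 'u'. The stems whose last vowel is 'u' (kudur → kudurani, gipuzdup → gipuzdupani) add -ani.
The other pattern: stems whose last vowel is 'a' delete the last vowel and add -ob.
So dorruv → dorruvani.

dorruvani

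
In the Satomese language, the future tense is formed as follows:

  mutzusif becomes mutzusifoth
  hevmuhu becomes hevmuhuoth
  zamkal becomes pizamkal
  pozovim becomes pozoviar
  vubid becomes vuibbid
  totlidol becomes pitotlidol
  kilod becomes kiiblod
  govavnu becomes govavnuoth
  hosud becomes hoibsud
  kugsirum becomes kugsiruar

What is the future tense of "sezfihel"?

pozovim and vubid both have last vowel 'i' yet inflect differently (pozoviar, vuibbid), so the last vowel is not what conditions the rule; the final letter is.
"sezfihel" ends in -l. The stems ending in -l (totlidol → pitotlidol, zamkal → pizamkal) add the prefix pi-.
The other patterns: stems ending in -m drop the final letter and add -ar; stems ending in -d insert -ib- after the first vowel; stems ending in -f or -u add -oth.
So sezfihel → pisezfihel.

pisezfihel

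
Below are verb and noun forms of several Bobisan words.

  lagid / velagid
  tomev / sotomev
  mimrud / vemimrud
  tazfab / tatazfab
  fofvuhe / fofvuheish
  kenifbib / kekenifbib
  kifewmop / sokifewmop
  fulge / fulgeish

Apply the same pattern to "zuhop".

sozuhop

kenifbib and lagid both have last vowel 'i' yet inflect differently (kekenifbib, velagid), so the last vowel is not what conditions the rule; the final letter is.
"zuhop" ends in -p. The one such stem in the data (kifewmop → sokifewmop) adds the prefix so-, so the same rule applies.
The other patterns: stems ending in -e add -ish; stems ending in -b repeat the first consonant+vowel as a prefix; stems ending in -d add the prefix ve-.
So zuhop → sozuhop.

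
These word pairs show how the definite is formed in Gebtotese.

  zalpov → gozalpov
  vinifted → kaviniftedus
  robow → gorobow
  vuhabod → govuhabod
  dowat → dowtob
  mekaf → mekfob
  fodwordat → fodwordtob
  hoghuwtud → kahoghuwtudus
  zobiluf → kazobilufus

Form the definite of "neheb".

kanehebus

vuhabod and hoghuwtud both end in -d yet inflect differently (govuhabod, kahoghuwtudus), so the final letter is not what conditions the rule; the last vowel is.
"neheb" has last vowel 'e'. The one such stem in the data (vinifted → kaviniftedus) adds ka- … -us around the stem, so the same rule applies.
So neheb → kanehebus.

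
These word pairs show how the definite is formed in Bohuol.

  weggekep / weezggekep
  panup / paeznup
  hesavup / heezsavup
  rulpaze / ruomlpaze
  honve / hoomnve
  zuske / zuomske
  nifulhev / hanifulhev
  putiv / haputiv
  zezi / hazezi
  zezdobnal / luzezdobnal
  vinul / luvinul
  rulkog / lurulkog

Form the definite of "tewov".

weggekep and rulpaze both have last vowel 'e' yet inflect differently (weezggekep, ruomlpaze), so the last vowel is not what conditions the rule; the final letter is.
"tewov" ends in -v. The stems ending in -v (nifulhev → hanifulhev, putiv → haputiv) add the prefix ha-.
The other patterns: stems ending in -p insert -ez- after the first vowel; stems ending in -e insert -om- after the first vowel; stems ending in -g or -l add the prefix lu-.
So tewov → hatewov.

hatewov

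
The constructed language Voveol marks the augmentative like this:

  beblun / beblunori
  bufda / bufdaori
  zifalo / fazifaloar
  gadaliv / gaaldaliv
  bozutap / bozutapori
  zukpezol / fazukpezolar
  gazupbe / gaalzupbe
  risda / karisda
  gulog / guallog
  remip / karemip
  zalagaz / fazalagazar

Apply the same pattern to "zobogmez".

fazobogmezar

bufda and risda both end in -a yet inflect differently (bufdaori, karisda), so the final letter is not what conditions the rule; the first letter is.
"zobogmez" begins with z-. The stems beginning with z- (zifalo → fazifaloar, zukpezol → fazukpezolar, zalagaz → fazalagazar) add fa- … -ar around the stem.
The other patterns: stems beginning with g- insert -al- after the first vowel; stems beginning with b- add -ori; stems beginning with r- add the prefix ka-.
So zobogmez → fazobogmezar.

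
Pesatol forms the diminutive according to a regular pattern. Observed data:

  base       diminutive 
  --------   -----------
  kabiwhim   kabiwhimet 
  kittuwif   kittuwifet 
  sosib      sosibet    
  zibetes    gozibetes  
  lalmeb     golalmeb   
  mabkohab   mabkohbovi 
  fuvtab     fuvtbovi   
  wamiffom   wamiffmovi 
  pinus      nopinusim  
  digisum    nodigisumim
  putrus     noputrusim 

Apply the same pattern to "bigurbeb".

gobigurbeb

sosib and lalmeb both end in -b yet inflect differently (sosibet, golalmeb), so the final letter is not what conditions the rule; the last vowel is.
"bigurbeb" has last vowel 'e'. The stems whose last vowel is 'e' (zibetes → gozibetes, lalmeb → golalmeb) add the prefix go-.
The other patterns: stems whose last vowel is 'i' add -et; stems whose last vowel is 'a' or 'o' delete the last vowel and add -ovi; stems whose last vowel is 'u' add no- … -im around the stem.
So bigurbeb → gobigurbeb.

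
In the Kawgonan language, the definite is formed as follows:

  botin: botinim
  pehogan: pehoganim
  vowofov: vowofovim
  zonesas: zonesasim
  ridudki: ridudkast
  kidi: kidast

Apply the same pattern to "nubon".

botin and ridudki both have last vowel 'i' yet inflect differently (botinim, ridudkast), so the last vowel is not what conditions the rule; whether the stem ends in a vowel or a consonant is.
"nubon" ends in a consonant. The stems ending in a consonant (botin → botinim, pehogan → pehoganim, vowofov → vowofovim) add -im.
The other pattern: stems ending in a vowel drop the final letter and add -ast.
So nubon → nubonim.

nubonim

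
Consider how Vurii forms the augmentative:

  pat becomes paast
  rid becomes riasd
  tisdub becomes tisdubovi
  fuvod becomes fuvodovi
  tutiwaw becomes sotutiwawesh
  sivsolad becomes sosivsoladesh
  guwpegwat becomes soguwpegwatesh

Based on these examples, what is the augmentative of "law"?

"law" has 1 vowel. The stems with 1 vowel (pat → paast, rid → riasd) insert -as- after the first vowel.
So law → laasw.

laasw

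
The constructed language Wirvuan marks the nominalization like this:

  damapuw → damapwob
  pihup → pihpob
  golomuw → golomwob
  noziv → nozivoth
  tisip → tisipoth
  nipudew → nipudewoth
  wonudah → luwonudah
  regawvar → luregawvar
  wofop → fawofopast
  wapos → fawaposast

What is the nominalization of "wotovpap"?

pihup and tisip both end in -p yet inflect differently (pihpob, tisipoth), so the final letter is not what conditions the rule; the last vowel is.
"wotovpap" has last vowel 'a'. The stems whose last vowel is 'a' (wonudah → luwonudah, regawvar → luregawvar) add the prefix lu-.
The other patterns: stems whose last vowel is 'u' delete the last vowel and add -ob; stems whose last vowel is 'e' or 'i' add -oth; stems whose last vowel is 'o' add fa- … -ast around the stem.
So wotovpap → luwotovpap.

luwotovpap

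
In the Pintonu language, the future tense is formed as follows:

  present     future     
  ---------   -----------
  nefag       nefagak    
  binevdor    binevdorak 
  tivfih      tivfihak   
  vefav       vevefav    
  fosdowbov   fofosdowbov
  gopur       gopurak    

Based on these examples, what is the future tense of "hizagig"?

hizagigak

fosdowbov and binevdor both have last vowel 'o' yet inflect differently (fofosdowbov, binevdorak), so the last vowel is not what conditions the rule; the final letter is.
"hizagig" ends in -g. The one such stem in the data (nefag → nefagak) adds -ak, so the same rule applies.
The other pattern: stems ending in -v repeat the first consonant+vowel as a prefix.
So hizagig → hizagigak.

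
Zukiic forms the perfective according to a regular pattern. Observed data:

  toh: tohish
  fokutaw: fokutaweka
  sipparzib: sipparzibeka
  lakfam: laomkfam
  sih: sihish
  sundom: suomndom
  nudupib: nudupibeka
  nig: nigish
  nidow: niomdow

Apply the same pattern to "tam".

nidow and fokutaw both end in -w yet inflect differently (niomdow, fokutaweka), so the final letter is not what conditions the rule; the number of vowels is.
"tam" has 1 vowel. The stems with 1 vowel (sih → sihish, toh → tohish, nig → nigish) add -ish.
The other patterns: stems with 2 vowels insert -om- after the first vowel; stems with 3 vowels add -eka.
So tam → tamish.

tamish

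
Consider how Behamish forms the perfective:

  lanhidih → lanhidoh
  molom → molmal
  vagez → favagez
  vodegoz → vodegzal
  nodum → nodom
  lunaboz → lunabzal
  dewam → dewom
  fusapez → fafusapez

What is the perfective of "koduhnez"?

"koduhnez" has last vowel 'e'. The stems whose last vowel is 'e' (vagez → favagez, fusapez → fafusapez) add the prefix fa-.
So koduhnez → fakoduhnez.

fakoduhnez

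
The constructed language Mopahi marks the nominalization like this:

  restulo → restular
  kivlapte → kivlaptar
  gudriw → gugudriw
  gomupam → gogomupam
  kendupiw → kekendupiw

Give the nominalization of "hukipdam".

huhukipdam

"hukipdam" ends in a consonant. The stems ending in a consonant (gudriw → gugudriw, gomupam → gogomupam, kendupiw → kekendupiw) repeat the first consonant+vowel as a prefix.
The other pattern: stems ending in a vowel drop the final letter and add -ar.
So hukipdam → huhukipdam.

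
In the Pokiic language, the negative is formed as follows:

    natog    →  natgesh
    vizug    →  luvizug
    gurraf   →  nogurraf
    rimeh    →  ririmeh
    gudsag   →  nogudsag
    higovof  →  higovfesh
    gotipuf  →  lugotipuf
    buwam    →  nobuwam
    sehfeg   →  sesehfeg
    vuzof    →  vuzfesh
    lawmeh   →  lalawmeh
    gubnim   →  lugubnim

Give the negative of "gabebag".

nogabebag

"gabebag" has last vowel 'a'. The stems whose last vowel is 'a' (buwam → nobuwam, gudsag → nogudsag, gurraf → nogurraf) add the prefix no-.
So gabebag → nogabebag.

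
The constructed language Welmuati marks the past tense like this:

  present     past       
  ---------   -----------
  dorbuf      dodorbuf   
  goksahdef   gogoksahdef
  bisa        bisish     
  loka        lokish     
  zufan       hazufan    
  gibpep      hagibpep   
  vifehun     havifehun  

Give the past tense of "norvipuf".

bisa and zufan both have last vowel 'a' yet inflect differently (bisish, hazufan), so the last vowel is not what conditions the rule; the final letter is.
"norvipuf" ends in -f. The stems ending in -f (dorbuf → dodorbuf, goksahdef → gogoksahdef) repeat the first consonant+vowel as a prefix.
So norvipuf → nonorvipuf.

nonorvipuf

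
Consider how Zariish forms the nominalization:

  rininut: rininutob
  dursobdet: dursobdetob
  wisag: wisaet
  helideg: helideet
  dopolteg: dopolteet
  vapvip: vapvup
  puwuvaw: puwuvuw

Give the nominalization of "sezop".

"sezop" ends in -p. The one such stem in the data (vapvip → vapvup) changes the last vowel to 'u' (as does puwuvaw), so the same rule applies.
The other patterns: stems ending in -t add -ob; stems ending in -g drop the final letter and add -et.
So sezop → sezup.

sezup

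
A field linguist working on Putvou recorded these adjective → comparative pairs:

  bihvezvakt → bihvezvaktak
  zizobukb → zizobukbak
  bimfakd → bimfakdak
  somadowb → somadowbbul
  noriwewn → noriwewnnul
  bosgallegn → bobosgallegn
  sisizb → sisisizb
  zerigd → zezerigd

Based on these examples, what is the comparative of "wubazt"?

"wubazt" has second-to-last letter 'z'. The one such stem in the data (sisizb → sisisizb) repeats the first consonant+vowel as a prefix (as do bosgallegn, zerigd), so the same rule applies.
So wubazt → wuwubazt.

wuwubazt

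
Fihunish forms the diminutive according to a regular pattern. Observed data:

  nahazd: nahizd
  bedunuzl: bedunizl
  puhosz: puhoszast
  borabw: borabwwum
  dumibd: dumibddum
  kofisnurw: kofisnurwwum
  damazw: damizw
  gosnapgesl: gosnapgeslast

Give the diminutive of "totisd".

kofisnurw and damazw both end in -w yet inflect differently (kofisnurwwum, damizw), so the final letter is not what conditions the rule; the second-to-last letter is.
"totisd" has second-to-last letter 's'. The stems whose second-to-last letter is 's' (gosnapgesl → gosnapgeslast, puhosz → puhoszast) add -ast.
So totisd → totisdast.

totisdast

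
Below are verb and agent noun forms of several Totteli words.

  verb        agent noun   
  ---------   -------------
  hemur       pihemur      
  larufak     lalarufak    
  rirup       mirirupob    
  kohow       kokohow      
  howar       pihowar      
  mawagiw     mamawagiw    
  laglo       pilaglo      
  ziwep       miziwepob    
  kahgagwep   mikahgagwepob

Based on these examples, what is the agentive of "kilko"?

pikilko

hemur and rirup both have last vowel 'u' yet inflect differently (pihemur, mirirupob), so the last vowel is not what conditions the rule; the final letter is.
"kilko" ends in -o. The one such stem in the data (laglo → pilaglo) adds the prefix pi-, so the same rule applies.
The other patterns: stems ending in -p add mi- … -ob around the stem; stems ending in -k or -w repeat the first consonant+vowel as a prefix.
So kilko → pikilko.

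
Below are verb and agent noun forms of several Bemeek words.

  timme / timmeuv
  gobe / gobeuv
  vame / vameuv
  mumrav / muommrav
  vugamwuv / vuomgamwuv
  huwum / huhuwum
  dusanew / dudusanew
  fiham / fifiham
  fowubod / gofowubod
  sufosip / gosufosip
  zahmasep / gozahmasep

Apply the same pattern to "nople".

nopleuv

vugamwuv and huwum both have last vowel 'u' yet inflect differently (vuomgamwuv, huhuwum), so the last vowel is not what conditions the rule; the final letter is.
"nople" ends in -e. The stems ending in -e (timme → timmeuv, gobe → gobeuv, vame → vameuv) add -uv.
The other patterns: stems ending in -v insert -om- after the first vowel; stems ending in -m or -w repeat the first consonant+vowel as a prefix; stems ending in -d or -p add the prefix go-.
So nople → nopleuv.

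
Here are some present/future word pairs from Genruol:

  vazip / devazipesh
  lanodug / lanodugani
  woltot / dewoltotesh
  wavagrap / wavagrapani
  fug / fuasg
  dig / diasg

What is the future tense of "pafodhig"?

vazip and wavagrap both end in -p yet inflect differently (devazipesh, wavagrapani), so the final letter is not what conditions the rule; the number of vowels is.
"pafodhig" has 3 vowels. The stems with 3 vowels (wavagrap → wavagrapani, lanodug → lanodugani) add -ani.
So pafodhig → pafodhigani.

pafodhigani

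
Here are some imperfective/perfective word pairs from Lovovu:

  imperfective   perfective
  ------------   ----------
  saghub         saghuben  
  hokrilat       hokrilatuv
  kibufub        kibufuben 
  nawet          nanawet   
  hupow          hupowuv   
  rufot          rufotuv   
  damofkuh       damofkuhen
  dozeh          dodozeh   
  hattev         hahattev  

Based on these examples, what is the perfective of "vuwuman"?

"vuwuman" has last vowel 'a'. The one such stem in the data (hokrilat → hokrilatuv) adds -uv, so the same rule applies.
So vuwuman → vuwumanuv.

vuwumanuv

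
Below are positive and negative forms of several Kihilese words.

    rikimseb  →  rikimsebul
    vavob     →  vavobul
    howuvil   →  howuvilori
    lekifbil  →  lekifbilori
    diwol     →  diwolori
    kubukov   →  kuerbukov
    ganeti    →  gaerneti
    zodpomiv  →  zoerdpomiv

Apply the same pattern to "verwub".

vavob and diwol both have last vowel 'o' yet inflect differently (vavobul, diwolori), so the last vowel is not what conditions the rule; the final letter is.
"verwub" ends in -b. The stems ending in -b (rikimseb → rikimsebul, vavob → vavobul) add -ul.
The other patterns: stems ending in -l add -ori; stems ending in -i or -v insert -er- after the first vowel.
So verwub → verwubul.

verwubul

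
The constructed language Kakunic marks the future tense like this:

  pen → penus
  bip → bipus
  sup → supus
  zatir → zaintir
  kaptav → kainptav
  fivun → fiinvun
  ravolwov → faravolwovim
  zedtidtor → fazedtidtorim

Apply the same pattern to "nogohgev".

pen and fivun both end in -n yet inflect differently (penus, fiinvun), so the final letter is not what conditions the rule; the number of vowels is.
"nogohgev" has 3 vowels. The stems with 3 vowels (ravolwov → faravolwovim, zedtidtor → fazedtidtorim) add fa- … -im around the stem.
So nogohgev → fanogohgevim.

fanogohgevim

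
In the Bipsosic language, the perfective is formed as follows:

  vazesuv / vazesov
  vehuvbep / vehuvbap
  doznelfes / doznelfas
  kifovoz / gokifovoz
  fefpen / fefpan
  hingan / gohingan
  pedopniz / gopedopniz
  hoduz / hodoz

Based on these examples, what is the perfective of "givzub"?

givzob

fefpen and hingan both end in -n yet inflect differently (fefpan, gohingan), so the final letter is not what conditions the rule; the last vowel is.
"givzub" has last vowel 'u'. The stems whose last vowel is 'u' (hoduz → hodoz, vazesuv → vazesov) change the last vowel to 'o'.
So givzub → givzob.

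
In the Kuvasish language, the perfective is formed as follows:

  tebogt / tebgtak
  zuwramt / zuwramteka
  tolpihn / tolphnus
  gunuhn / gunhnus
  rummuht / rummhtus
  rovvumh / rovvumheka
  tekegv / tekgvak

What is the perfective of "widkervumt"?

widkervumteka

rummuht and zuwramt both end in -t yet inflect differently (rummhtus, zuwramteka), so the final letter is not what conditions the rule; the second-to-last letter is.
"widkervumt" has second-to-last letter 'm'. The stems whose second-to-last letter is 'm' (zuwramt → zuwramteka, rovvumh → rovvumheka) add -eka.
So widkervumt → widkervumteka.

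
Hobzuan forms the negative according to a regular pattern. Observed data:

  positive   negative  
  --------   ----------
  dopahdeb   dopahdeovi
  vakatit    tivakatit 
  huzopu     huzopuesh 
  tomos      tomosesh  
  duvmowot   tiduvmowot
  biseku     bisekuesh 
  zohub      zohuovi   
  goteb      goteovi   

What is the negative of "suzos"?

"suzos" ends in -s. The one such stem in the data (tomos → tomosesh) adds -esh, so the same rule applies.
The other patterns: stems ending in -t add the prefix ti-; stems ending in -b drop the final letter and add -ovi.
So suzos → suzosesh.

suzosesh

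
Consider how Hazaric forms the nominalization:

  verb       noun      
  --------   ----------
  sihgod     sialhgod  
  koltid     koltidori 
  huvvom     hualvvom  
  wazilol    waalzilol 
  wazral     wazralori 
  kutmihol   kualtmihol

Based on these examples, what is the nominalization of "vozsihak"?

vozsihakori

sihgod and koltid both end in -d yet inflect differently (sialhgod, koltidori), so the final letter is not what conditions the rule; the last vowel is.
"vozsihak" has last vowel 'a'. The one such stem in the data (wazral → wazralori) adds -ori, so the same rule applies.
So vozsihak → vozsihakori.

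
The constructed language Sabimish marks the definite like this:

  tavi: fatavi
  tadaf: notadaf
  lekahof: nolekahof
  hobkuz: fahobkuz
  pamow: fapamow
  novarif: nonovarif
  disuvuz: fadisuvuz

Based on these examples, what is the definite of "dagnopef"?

lekahof and pamow both have last vowel 'o' yet inflect differently (nolekahof, fapamow), so the last vowel is not what conditions the rule; the final letter is.
"dagnopef" ends in -f. The stems ending in -f (novarif → nonovarif, lekahof → nolekahof, tadaf → notadaf) add the prefix no-.
So dagnopef → nodagnopef.

nodagnopef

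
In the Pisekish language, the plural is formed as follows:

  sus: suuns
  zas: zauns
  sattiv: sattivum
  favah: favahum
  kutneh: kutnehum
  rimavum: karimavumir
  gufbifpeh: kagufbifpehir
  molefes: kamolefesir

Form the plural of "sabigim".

kasabigimir

favah and gufbifpeh both end in -h yet inflect differently (favahum, kagufbifpehir), so the final letter is not what conditions the rule; the number of vowels is.
"sabigim" has 3 vowels. The stems with 3 vowels (rimavum → karimavumir, gufbifpeh → kagufbifpehir, molefes → kamolefesir) add ka- … -ir around the stem.
The other patterns: stems with 1 vowel insert -un- after the first vowel; stems with 2 vowels add -um.
So sabigim → kasabigimir.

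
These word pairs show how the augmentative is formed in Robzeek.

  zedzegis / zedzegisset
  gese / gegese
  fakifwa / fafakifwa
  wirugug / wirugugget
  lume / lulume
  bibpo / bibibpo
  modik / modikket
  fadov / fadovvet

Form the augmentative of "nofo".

bibpo and fadov both have last vowel 'o' yet inflect differently (bibibpo, fadovvet), so the last vowel is not what conditions the rule; whether the stem ends in a vowel or a consonant is.
"nofo" ends in a vowel. The stems ending in a vowel (gese → gegese, fakifwa → fafakifwa, lume → lulume) repeat the first consonant+vowel as a prefix.
The other pattern: stems ending in a consonant double the final consonant and add -et.
So nofo → nonofo.

nonofo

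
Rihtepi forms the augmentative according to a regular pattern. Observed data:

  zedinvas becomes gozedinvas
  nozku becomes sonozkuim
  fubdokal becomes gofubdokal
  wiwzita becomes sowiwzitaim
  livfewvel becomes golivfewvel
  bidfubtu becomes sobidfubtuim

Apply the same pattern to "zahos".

zedinvas and wiwzita both have last vowel 'a' yet inflect differently (gozedinvas, sowiwzitaim), so the last vowel is not what conditions the rule; whether the stem ends in a vowel or a consonant is.
"zahos" ends in a consonant. The stems ending in a consonant (livfewvel → golivfewvel, zedinvas → gozedinvas, fubdokal → gofubdokal) add the prefix go-.
So zahos → gozahos.

gozahos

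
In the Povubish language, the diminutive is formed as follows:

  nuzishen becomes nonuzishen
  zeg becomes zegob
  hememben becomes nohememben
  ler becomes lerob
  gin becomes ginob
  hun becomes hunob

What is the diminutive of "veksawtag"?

gin and hememben both end in -n yet inflect differently (ginob, nohememben), so the final letter is not what conditions the rule; the number of vowels is.
"veksawtag" has 3 vowels. The stems with 3 vowels (hememben → nohememben, nuzishen → nonuzishen) add the prefix no-.
The other pattern: stems with 1 vowel add -ob.
So veksawtag → noveksawtag.

noveksawtag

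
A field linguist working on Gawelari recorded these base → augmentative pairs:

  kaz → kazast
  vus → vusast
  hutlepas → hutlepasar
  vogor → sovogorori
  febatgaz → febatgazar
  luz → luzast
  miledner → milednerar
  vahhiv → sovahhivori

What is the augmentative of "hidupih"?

vus and hutlepas both end in -s yet inflect differently (vusast, hutlepasar), so the final letter is not what conditions the rule; the number of vowels is.
"hidupih" has 3 vowels. The stems with 3 vowels (hutlepas → hutlepasar, miledner → milednerar, febatgaz → febatgazar) add -ar.
So hidupih → hidupihar.

hidupihar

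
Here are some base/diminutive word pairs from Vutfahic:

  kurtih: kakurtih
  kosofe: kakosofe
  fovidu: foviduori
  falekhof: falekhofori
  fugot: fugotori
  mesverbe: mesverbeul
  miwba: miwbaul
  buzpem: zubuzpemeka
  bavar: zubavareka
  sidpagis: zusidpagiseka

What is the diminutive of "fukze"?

"fukze" begins with f-. The stems beginning with f- (fovidu → foviduori, falekhof → falekhofori, fugot → fugotori) add -ori.
The other patterns: stems beginning with k- add the prefix ka-; stems beginning with m- add -ul; stems beginning with b- or s- add zu- … -eka around the stem.
So fukze → fukzeori.

fukzeori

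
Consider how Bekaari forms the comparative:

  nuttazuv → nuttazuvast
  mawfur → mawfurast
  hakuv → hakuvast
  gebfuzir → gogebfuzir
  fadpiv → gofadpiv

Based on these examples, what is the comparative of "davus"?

mawfur and gebfuzir both end in -r yet inflect differently (mawfurast, gogebfuzir), so the final letter is not what conditions the rule; the last vowel is.
"davus" has last vowel 'u'. The stems whose last vowel is 'u' (nuttazuv → nuttazuvast, mawfur → mawfurast, hakuv → hakuvast) add -ast.
The other pattern: stems whose last vowel is 'i' add the prefix go-.
So davus → davusast.

davusast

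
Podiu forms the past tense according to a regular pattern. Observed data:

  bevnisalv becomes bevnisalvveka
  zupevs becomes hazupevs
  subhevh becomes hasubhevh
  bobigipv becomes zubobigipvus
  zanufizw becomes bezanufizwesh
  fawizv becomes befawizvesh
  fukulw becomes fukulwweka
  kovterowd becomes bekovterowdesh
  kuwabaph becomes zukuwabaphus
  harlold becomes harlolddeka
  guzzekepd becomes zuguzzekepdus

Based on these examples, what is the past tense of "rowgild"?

rowgilddeka

harlold and kovterowd both end in -d yet inflect differently (harlolddeka, bekovterowdesh), so the final letter is not what conditions the rule; the second-to-last letter is.
"rowgild" has second-to-last letter 'l'. The stems whose second-to-last letter is 'l' (bevnisalv → bevnisalvveka, harlold → harlolddeka, fukulw → fukulwweka) double the final consonant and add -eka.
The other patterns: stems whose second-to-last letter is 'w' or 'z' add be- … -esh around the stem; stems whose second-to-last letter is 'p' add zu- … -us around the stem; stems whose second-to-last letter is 'v' add the prefix ha-.
So rowgild → rowgilddeka.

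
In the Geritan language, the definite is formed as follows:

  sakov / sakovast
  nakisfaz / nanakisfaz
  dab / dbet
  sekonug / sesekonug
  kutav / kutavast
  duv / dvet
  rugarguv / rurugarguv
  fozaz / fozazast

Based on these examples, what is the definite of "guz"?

gzet

"guz" has 1 vowel. The stems with 1 vowel (dab → dbet, duv → dvet) delete the last vowel and add -et.
So guz → gzet.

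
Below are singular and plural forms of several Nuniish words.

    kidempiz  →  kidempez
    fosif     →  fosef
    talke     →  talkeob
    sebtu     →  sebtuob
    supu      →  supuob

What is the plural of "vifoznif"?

fosif and talke both have 2 vowels yet inflect differently (fosef, talkeob), so the number of vowels is not what conditions the rule; whether the stem ends in a vowel or a consonant is.
"vifoznif" ends in a consonant. The stems ending in a consonant (fosif → fosef, kidempiz → kidempez) change the last vowel to 'e'.
The other pattern: stems ending in a vowel add -ob.
So vifoznif → vifoznef.

vifoznef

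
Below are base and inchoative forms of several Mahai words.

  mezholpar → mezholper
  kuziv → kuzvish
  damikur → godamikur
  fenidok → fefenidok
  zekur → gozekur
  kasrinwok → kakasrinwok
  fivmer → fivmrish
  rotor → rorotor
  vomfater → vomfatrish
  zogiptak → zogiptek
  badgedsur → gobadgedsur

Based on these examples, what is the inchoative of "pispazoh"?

"pispazoh" has last vowel 'o'. The stems whose last vowel is 'o' (kasrinwok → kakasrinwok, fenidok → fefenidok, rotor → rorotor) repeat the first consonant+vowel as a prefix.
So pispazoh → pipispazoh.

pipispazoh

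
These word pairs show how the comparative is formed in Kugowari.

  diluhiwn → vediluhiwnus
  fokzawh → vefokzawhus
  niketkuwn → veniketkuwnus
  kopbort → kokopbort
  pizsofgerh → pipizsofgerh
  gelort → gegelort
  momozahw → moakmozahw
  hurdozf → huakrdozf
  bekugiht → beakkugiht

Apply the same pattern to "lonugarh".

"lonugarh" has second-to-last letter 'r'. The stems whose second-to-last letter is 'r' (kopbort → kokopbort, pizsofgerh → pipizsofgerh, gelort → gegelort) repeat the first consonant+vowel as a prefix.
The other patterns: stems whose second-to-last letter is 'w' add ve- … -us around the stem; stems whose second-to-last letter is 'h' or 'z' insert -ak- after the first vowel.
So lonugarh → lolonugarh.

lolonugarh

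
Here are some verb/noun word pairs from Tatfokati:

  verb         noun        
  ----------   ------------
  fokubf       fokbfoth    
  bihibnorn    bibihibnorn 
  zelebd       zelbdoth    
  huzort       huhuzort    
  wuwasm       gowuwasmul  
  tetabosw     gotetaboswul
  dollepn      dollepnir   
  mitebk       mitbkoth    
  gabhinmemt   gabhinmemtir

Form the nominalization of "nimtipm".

gabhinmemt and huzort both end in -t yet inflect differently (gabhinmemtir, huhuzort), so the final letter is not what conditions the rule; the second-to-last letter is.
"nimtipm" has second-to-last letter 'p'. The one such stem in the data (dollepn → dollepnir) adds -ir, so the same rule applies.
So nimtipm → nimtipmir.

nimtipmir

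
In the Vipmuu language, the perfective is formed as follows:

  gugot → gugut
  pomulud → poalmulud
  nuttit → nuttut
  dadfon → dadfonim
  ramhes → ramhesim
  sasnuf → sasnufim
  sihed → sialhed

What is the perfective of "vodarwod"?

voaldarwod

"vodarwod" ends in -d. The stems ending in -d (pomulud → poalmulud, sihed → sialhed) insert -al- after the first vowel.
The other patterns: stems ending in -t change the last vowel to 'u'; stems ending in -f, -n or -s add -im.
So vodarwod → voaldarwod.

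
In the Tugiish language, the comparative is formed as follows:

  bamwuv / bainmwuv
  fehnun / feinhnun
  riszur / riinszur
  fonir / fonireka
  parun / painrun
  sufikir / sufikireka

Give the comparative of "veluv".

veinluv

riszur and fonir both end in -r yet inflect differently (riinszur, fonireka), so the final letter is not what conditions the rule; the last vowel is.
"veluv" has last vowel 'u'. The stems whose last vowel is 'u' (parun → painrun, fehnun → feinhnun, bamwuv → bainmwuv) insert -in- after the first vowel.
So veluv → veinluv.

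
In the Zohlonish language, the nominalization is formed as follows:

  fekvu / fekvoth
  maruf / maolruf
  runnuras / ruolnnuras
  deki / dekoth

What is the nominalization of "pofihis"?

poolfihis

"pofihis" ends in a consonant. The stems ending in a consonant (runnuras → ruolnnuras, maruf → maolruf) insert -ol- after the first vowel.
The other pattern: stems ending in a vowel drop the final letter and add -oth.
So pofihis → poolfihis.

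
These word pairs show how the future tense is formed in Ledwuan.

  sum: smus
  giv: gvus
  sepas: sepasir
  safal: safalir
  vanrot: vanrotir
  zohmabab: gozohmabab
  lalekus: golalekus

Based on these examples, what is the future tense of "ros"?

"ros" has 1 vowel. The stems with 1 vowel (sum → smus, giv → gvus) delete the last vowel and add -us.
So ros → rsus.

rsus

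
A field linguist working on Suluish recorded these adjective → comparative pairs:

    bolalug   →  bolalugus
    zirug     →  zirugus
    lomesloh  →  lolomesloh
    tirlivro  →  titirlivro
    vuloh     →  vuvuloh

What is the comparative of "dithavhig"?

bolalug and lomesloh both have 3 vowels yet inflect differently (bolalugus, lolomesloh), so the number of vowels is not what conditions the rule; the final letter is.
"dithavhig" ends in -g. The stems ending in -g (bolalug → bolalugus, zirug → zirugus) add -us.
The other pattern: stems ending in -h or -o repeat the first consonant+vowel as a prefix.
So dithavhig → dithavhigus.

dithavhigus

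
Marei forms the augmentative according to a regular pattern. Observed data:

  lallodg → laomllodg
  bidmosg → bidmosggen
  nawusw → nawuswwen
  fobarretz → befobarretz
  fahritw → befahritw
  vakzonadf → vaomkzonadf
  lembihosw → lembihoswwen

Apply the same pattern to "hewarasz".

hewaraszzen

fahritw and nawusw both end in -w yet inflect differently (befahritw, nawuswwen), so the final letter is not what conditions the rule; the second-to-last letter is.
"hewarasz" has second-to-last letter 's'. The stems whose second-to-last letter is 's' (nawusw → nawuswwen, lembihosw → lembihoswwen, bidmosg → bidmosggen) double the final consonant and add -en.
So hewarasz → hewaraszzen.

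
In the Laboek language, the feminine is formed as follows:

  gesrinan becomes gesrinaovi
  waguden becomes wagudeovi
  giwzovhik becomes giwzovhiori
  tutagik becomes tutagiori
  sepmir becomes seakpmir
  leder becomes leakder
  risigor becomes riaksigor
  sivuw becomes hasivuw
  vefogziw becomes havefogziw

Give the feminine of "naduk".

giwzovhik and sepmir both have last vowel 'i' yet inflect differently (giwzovhiori, seakpmir), so the last vowel is not what conditions the rule; the final letter is.
"naduk" ends in -k. The stems ending in -k (giwzovhik → giwzovhiori, tutagik → tutagiori) drop the final letter and add -ori.
So naduk → naduori.

naduori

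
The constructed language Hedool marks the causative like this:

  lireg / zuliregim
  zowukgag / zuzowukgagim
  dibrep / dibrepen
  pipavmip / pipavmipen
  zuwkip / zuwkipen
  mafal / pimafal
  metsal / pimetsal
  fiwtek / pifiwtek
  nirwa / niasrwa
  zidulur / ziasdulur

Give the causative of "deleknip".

deleknipen

lireg and dibrep both have last vowel 'e' yet inflect differently (zuliregim, dibrepen), so the last vowel is not what conditions the rule; the final letter is.
"deleknip" ends in -p. The stems ending in -p (dibrep → dibrepen, pipavmip → pipavmipen, zuwkip → zuwkipen) add -en.
The other patterns: stems ending in -g add zu- … -im around the stem; stems ending in -k or -l add the prefix pi-; stems ending in -a or -r insert -as- after the first vowel.
So deleknip → deleknipen.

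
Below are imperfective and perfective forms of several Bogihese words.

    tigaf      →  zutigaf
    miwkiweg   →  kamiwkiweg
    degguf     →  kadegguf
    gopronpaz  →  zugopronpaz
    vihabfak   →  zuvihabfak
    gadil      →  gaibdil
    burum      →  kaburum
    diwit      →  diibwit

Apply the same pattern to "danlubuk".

tigaf and degguf both end in -f yet inflect differently (zutigaf, kadegguf), so the final letter is not what conditions the rule; the last vowel is.
"danlubuk" has last vowel 'u'. The stems whose last vowel is 'u' (degguf → kadegguf, burum → kaburum) add the prefix ka-.
So danlubuk → kadanlubuk.

kadanlubuk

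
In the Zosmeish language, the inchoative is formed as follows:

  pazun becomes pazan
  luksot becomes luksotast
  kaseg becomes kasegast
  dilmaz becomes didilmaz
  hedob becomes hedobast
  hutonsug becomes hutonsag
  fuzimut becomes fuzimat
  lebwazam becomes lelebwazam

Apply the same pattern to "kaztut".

kaztat

kaseg and hutonsug both end in -g yet inflect differently (kasegast, hutonsag), so the final letter is not what conditions the rule; the last vowel is.
"kaztut" has last vowel 'u'. The stems whose last vowel is 'u' (hutonsug → hutonsag, fuzimut → fuzimat, pazun → pazan) change the last vowel to 'a'.
So kaztut → kaztat.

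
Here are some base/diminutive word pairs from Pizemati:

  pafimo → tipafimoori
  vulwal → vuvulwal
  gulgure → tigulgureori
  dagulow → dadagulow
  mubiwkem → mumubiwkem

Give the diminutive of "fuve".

tifuveori

pafimo and dagulow both have last vowel 'o' yet inflect differently (tipafimoori, dadagulow), so the last vowel is not what conditions the rule; whether the stem ends in a vowel or a consonant is.
"fuve" ends in a vowel. The stems ending in a vowel (pafimo → tipafimoori, gulgure → tigulgureori) add ti- … -ori around the stem.
So fuve → tifuveori.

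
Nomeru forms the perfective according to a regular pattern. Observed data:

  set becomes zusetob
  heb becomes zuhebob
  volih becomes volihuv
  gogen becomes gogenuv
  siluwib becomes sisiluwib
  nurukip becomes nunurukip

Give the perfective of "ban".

heb and siluwib both end in -b yet inflect differently (zuhebob, sisiluwib), so the final letter is not what conditions the rule; the number of vowels is.
"ban" has 1 vowel. The stems with 1 vowel (set → zusetob, heb → zuhebob) add zu- … -ob around the stem.
So ban → zubanob.

zubanob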